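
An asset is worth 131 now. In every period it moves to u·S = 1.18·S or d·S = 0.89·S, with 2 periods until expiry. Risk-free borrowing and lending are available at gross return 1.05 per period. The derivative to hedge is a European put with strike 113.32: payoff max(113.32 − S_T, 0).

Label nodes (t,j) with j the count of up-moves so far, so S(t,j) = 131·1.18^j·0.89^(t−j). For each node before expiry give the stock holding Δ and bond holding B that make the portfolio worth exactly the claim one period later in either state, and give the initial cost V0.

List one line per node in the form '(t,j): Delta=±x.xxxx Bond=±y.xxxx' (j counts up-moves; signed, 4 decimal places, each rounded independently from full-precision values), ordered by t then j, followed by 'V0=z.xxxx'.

Under the risk-neutral measure, an up-move has probability p* = (R−d)/(u−d) = 0.5517 and values discount at R = 1.05.
Terminal values V(2,·): V(2,0)=9.5549, V(2,1)=0.0000, V(2,2)=0.0000
  t=1,j=0: stock 116.5900 → up 137.5762 (V=0.0000), down 103.7651 (V=9.5549). Price 4.0793; hedge Δ=-0.2826, bond B=37.0272.
  t=1,j=1: stock 154.5800 → up 182.4044 (V=0.0000), down 137.5762 (V=0.0000). Price 0.0000; hedge Δ=0.0000, bond B=0.0000.
  t=0,j=0: stock 131.0000 → up 154.5800 (V=0.0000), down 116.5900 (V=4.0793). Price 1.7416; hedge Δ=-0.1074, bond B=15.8080.
Check: Δ(0,0)·S0 + B(0,0) = 1.7416 = V0.

(0,0): Delta=-0.1074 Bond=15.8080
(1,0): Delta=-0.2826 Bond=37.0272
(1,1): Delta=0.0000 Bond=0.0000
V0=1.7416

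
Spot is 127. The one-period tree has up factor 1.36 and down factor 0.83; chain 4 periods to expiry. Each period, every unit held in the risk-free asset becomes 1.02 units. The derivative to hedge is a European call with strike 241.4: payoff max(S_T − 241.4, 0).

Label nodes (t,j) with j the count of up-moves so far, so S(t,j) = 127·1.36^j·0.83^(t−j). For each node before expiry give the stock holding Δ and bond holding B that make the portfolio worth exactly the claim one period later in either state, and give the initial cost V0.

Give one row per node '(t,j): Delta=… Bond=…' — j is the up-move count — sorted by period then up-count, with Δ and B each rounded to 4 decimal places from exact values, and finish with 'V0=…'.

(0,0): Delta=0.1915 Bond=-18.7748
(1,0): Delta=0.0525 Bond=-4.5050
(1,1): Delta=0.3432 Bond=-45.3575
(2,0): Delta=0.0000 Bond=0.0000
(2,1): Delta=0.1099 Bond=-12.8180
(2,2): Delta=0.5980 Bond=-106.1167
(3,0): Delta=0.0000 Bond=0.0000
(3,1): Delta=0.0000 Bond=0.0000
(3,2): Delta=0.2299 Bond=-36.4706
(3,3): Delta=1.0000 Bond=-236.6667
V0=5.5403

Since d<R<u, set p* = (R−d)/(u−d) = 0.3585; price each node as the discounted p*-expectation of its children.
At expiry t=4: V(4,0)=0.0000, V(4,1)=0.0000, V(4,2)=0.0000, V(4,3)=23.7542, V(4,4)=193.0696
  t=3,j=0: stock 72.6169 → up 98.7591 (V=0.0000), down 60.2721 (V=0.0000). Price 0.0000; hedge Δ=0.0000, bond B=0.0000.
  t=3,j=1: stock 118.9868 → up 161.8221 (V=0.0000), down 98.7591 (V=0.0000). Price 0.0000; hedge Δ=0.0000, bond B=0.0000.
  t=3,j=2: stock 194.9663 → up 265.1542 (V=23.7542), down 161.8221 (V=0.0000). Price 8.3487; hedge Δ=0.2299, bond B=-36.4706.
  t=3,j=3: stock 319.4629 → up 434.4696 (V=193.0696), down 265.1542 (V=23.7542). Price 82.7962; hedge Δ=1.0000, bond B=-236.6667.
  t=2,j=0: stock 87.4903 → up 118.9868 (V=0.0000), down 72.6169 (V=0.0000). Price 0.0000; hedge Δ=0.0000, bond B=0.0000.
  t=2,j=1: stock 143.3576 → up 194.9663 (V=8.3487), down 118.9868 (V=0.0000). Price 2.9342; hedge Δ=0.1099, bond B=-12.8180.
  t=2,j=2: stock 234.8992 → up 319.4629 (V=82.7962), down 194.9663 (V=8.3487). Price 34.3504; hedge Δ=0.5980, bond B=-106.1167.
  t=1,j=0: stock 105.4100 → up 143.3576 (V=2.9342), down 87.4903 (V=0.0000). Price 1.0313; hedge Δ=0.0525, bond B=-4.5050.
  t=1,j=1: stock 172.7200 → up 234.8992 (V=34.3504), down 143.3576 (V=2.9342). Price 13.9183; hedge Δ=0.3432, bond B=-45.3575.
  t=0,j=0: stock 127.0000 → up 172.7200 (V=13.9183), down 105.4100 (V=1.0313). Price 5.5403; hedge Δ=0.1915, bond B=-18.7748.
The time-0 hedge costs 5.5403, which is the no-arbitrage price.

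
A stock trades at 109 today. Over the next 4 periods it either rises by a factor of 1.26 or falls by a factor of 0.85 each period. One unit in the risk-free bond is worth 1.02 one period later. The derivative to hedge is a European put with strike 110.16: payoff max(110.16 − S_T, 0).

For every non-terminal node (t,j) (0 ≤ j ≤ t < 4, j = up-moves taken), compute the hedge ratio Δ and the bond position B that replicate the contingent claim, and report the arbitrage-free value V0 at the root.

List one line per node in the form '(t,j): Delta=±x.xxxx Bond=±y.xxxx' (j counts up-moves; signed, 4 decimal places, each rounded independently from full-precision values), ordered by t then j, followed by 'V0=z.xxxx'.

(0,0): Delta=-0.3481 Bond=51.6534
(1,0): Delta=-0.5550 Bond=71.8605
(1,1): Delta=-0.1510 Bond=25.6172
(2,0): Delta=-0.8128 Bond=93.5984
(2,1): Delta=-0.3095 Bond=44.6379
(2,2): Delta=0.0000 Bond=0.0000
(3,0): Delta=-1.0000 Bond=108.0000
(3,1): Delta=-0.6346 Bond=77.7816
(3,2): Delta=0.0000 Bond=0.0000
(3,3): Delta=0.0000 Bond=0.0000
V0=13.7113

No-arbitrage ⇒ martingale measure with p* = (R−d)/(u−d) = 0.4146.
Terminal values V(4,·): V(4,0)=53.2613, V(4,1)=25.8161, V(4,2)=0.0000, V(4,3)=0.0000, V(4,4)=0.0000
  t=3,j=0: stock 66.9396 → up 84.3439 (V=25.8161), down 56.8987 (V=53.2613). Price 41.0604; hedge Δ=-1.0000, bond B=108.0000.
  t=3,j=1: stock 99.2281 → up 125.0275 (V=0.0000), down 84.3439 (V=25.8161). Price 14.8155; hedge Δ=-0.6346, bond B=77.7816.
  t=3,j=2: stock 147.0911 → up 185.3348 (V=0.0000), down 125.0275 (V=0.0000). Price 0.0000; hedge Δ=0.0000, bond B=0.0000.
  t=3,j=3: stock 218.0410 → up 274.7316 (V=0.0000), down 185.3348 (V=0.0000). Price 0.0000; hedge Δ=0.0000, bond B=0.0000.
  t=2,j=0: stock 78.7525 → up 99.2281 (V=14.8155), down 66.9396 (V=41.0604). Price 29.5866; hedge Δ=-0.8128, bond B=93.5984.
  t=2,j=1: stock 116.7390 → up 147.0911 (V=0.0000), down 99.2281 (V=14.8155). Price 8.5025; hedge Δ=-0.3095, bond B=44.6379.
  t=2,j=2: stock 173.0484 → up 218.0410 (V=0.0000), down 147.0911 (V=0.0000). Price 0.0000; hedge Δ=0.0000, bond B=0.0000.
  t=1,j=0: stock 92.6500 → up 116.7390 (V=8.5025), down 78.7525 (V=29.5866). Price 20.4357; hedge Δ=-0.5550, bond B=71.8605.
  t=1,j=1: stock 137.3400 → up 173.0484 (V=0.0000), down 116.7390 (V=8.5025). Price 4.8795; hedge Δ=-0.1510, bond B=25.6172.
  t=0,j=0: stock 109.0000 → up 137.3400 (V=4.8795), down 92.6500 (V=20.4357). Price 13.7113; hedge Δ=-0.3481, bond B=51.6534.
Check: Δ(0,0)·S0 + B(0,0) = 13.7113 = V0.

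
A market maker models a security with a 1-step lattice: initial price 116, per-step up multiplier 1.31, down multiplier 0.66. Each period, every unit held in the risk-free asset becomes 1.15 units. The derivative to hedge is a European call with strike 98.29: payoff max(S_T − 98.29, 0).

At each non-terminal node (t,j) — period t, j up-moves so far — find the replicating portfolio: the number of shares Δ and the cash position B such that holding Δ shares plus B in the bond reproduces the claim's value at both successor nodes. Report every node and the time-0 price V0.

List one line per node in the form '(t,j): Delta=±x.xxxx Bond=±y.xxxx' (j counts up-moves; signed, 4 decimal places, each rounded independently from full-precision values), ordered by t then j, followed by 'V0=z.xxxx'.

(0,0): Delta=0.7118 Bond=-47.3876
V0=35.1817

Since d<R<u, set p* = (R−d)/(u−d) = 0.7538; price each node as the discounted p*-expectation of its children.
Payoff layer (t=1): V(1,0)=0.0000, V(1,1)=53.6700
Node (0,0) S=116.0000: V=(p*·53.6700+(1−p*)·0.0000)/1.15=35.1817; Δ=(53.6700−0.0000)/(151.9600−76.5600)=0.7118; B=V−Δ·S=-47.3876
Self-financing check: at every node Δ·S+B equals the discounted successor values.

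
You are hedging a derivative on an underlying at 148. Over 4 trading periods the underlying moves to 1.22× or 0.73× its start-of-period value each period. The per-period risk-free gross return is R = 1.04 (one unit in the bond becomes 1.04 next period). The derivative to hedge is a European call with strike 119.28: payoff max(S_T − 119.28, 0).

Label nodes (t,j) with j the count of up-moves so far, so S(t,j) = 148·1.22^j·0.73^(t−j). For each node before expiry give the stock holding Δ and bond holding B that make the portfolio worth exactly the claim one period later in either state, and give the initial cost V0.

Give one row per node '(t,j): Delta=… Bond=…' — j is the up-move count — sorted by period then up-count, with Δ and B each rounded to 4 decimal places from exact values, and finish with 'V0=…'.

(0,0): Delta=0.8246 Bond=-69.0174
(1,0): Delta=0.5376 Bond=-40.7669
(1,1): Delta=0.9243 Bond=-89.7845
(2,0): Delta=0.0000 Bond=0.0000
(2,1): Delta=0.7243 Bond=-67.0156
(2,2): Delta=0.9938 Bond=-108.6819
(3,0): Delta=0.0000 Bond=0.0000
(3,1): Delta=0.0000 Bond=0.0000
(3,2): Delta=0.9760 Bond=-110.1650
(3,3): Delta=1.0000 Bond=-114.6923
V0=53.0238

Risk-neutral probability p* = (R−d)/(u−d) = (1.04−0.73)/(1.22−0.73) = 0.6327.
Terminal values V(4,·): V(4,0)=0.0000, V(4,1)=0.0000, V(4,2)=0.0000, V(4,3)=76.9042, V(4,4)=208.5895
  t=3,j=0: stock 57.5745 → up 70.2409 (V=0.0000), down 42.0294 (V=0.0000). Price 0.0000; hedge Δ=0.0000, bond B=0.0000.
  t=3,j=1: stock 96.2204 → up 117.3889 (V=0.0000), down 70.2409 (V=0.0000). Price 0.0000; hedge Δ=0.0000, bond B=0.0000.
  t=3,j=2: stock 160.8067 → up 196.1842 (V=76.9042), down 117.3889 (V=0.0000). Price 46.7824; hedge Δ=0.9760, bond B=-110.1650.
  t=3,j=3: stock 268.7455 → up 327.8695 (V=208.5895), down 196.1842 (V=76.9042). Price 154.0532; hedge Δ=1.0000, bond B=-114.6923.
  t=2,j=0: stock 78.8692 → up 96.2204 (V=0.0000), down 57.5745 (V=0.0000). Price 0.0000; hedge Δ=0.0000, bond B=0.0000.
  t=2,j=1: stock 131.8088 → up 160.8067 (V=46.7824), down 96.2204 (V=0.0000). Price 28.4587; hedge Δ=0.7243, bond B=-67.0156.
  t=2,j=2: stock 220.2832 → up 268.7455 (V=154.0532), down 160.8067 (V=46.7824). Price 110.2381; hedge Δ=0.9938, bond B=-108.6819.
  t=1,j=0: stock 108.0400 → up 131.8088 (V=28.4587), down 78.8692 (V=0.0000). Price 17.3120; hedge Δ=0.5376, bond B=-40.7669.
  t=1,j=1: stock 180.5600 → up 220.2832 (V=110.2381), down 131.8088 (V=28.4587). Price 77.1122; hedge Δ=0.9243, bond B=-89.7845.
  t=0,j=0: stock 148.0000 → up 180.5600 (V=77.1122), down 108.0400 (V=17.3120). Price 53.0238; hedge Δ=0.8246, bond B=-69.0174.
Each (Δ,B) replicates both successor values, so the strategy is self-financing and V0 is arbitrage-free.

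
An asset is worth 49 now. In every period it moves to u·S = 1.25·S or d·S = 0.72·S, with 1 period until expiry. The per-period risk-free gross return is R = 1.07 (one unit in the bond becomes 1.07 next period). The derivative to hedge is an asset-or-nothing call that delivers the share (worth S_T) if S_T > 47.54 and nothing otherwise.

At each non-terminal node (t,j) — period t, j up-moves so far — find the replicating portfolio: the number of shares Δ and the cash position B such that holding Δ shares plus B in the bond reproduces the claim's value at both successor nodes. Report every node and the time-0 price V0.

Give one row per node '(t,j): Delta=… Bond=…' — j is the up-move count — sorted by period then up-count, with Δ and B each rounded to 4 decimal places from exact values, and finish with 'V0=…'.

Under the risk-neutral measure, an up-move has probability p* = (R−d)/(u−d) = 0.6604 and values discount at R = 1.07.
Terminal payoffs: V(1,0)=0.0000, V(1,1)=61.2500
Node (0,0) S=49.0000: V=(p*·61.2500+(1−p*)·0.0000)/1.07=37.8020; Δ=(61.2500−0.0000)/(61.2500−35.2800)=2.3585; B=V−Δ·S=-77.7641
Check: Δ(0,0)·S0 + B(0,0) = 37.8020 = V0.

(0,0): Delta=2.3585 Bond=-77.7641
V0=37.8020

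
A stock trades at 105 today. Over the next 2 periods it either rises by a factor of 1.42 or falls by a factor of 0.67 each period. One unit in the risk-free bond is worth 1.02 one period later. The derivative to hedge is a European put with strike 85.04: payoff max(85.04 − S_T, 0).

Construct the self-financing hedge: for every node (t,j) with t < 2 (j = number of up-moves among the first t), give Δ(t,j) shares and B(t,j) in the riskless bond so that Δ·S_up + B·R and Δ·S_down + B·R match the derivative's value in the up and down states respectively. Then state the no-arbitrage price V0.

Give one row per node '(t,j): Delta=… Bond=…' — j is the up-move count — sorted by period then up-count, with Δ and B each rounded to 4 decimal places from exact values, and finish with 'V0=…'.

The replicating-portfolio and risk-neutral prices coincide; use p* = (1.02−0.67)/(1.42−0.67) = 0.4667 for the latter.
At expiry t=2: V(2,0)=37.9055, V(2,1)=0.0000, V(2,2)=0.0000
(1,0): S=70.3500. Δ = (V_up−V_dn)/(S_up−S_dn) = (0.0000−37.9055)/(99.8970−47.1345) = -0.7184. V = [p*·0.0000 + (1−p*)·37.9055]/1.02 = 19.8199. B = V − Δ·S = 70.3605.
(1,1): S=149.1000. Δ = (V_up−V_dn)/(S_up−S_dn) = (0.0000−0.0000)/(211.7220−99.8970) = 0.0000. V = [p*·0.0000 + (1−p*)·0.0000]/1.02 = 0.0000. B = V − Δ·S = 0.0000.
(0,0): S=105.0000. Δ = (V_up−V_dn)/(S_up−S_dn) = (0.0000−19.8199)/(149.1000−70.3500) = -0.2517. V = [p*·0.0000 + (1−p*)·19.8199]/1.02 = 10.3633. B = V − Δ·S = 36.7898.
Root portfolio cost Δ·105+B reproduces V0=10.3633.

(0,0): Delta=-0.2517 Bond=36.7898
(1,0): Delta=-0.7184 Bond=70.3605
(1,1): Delta=0.0000 Bond=0.0000
V0=10.3633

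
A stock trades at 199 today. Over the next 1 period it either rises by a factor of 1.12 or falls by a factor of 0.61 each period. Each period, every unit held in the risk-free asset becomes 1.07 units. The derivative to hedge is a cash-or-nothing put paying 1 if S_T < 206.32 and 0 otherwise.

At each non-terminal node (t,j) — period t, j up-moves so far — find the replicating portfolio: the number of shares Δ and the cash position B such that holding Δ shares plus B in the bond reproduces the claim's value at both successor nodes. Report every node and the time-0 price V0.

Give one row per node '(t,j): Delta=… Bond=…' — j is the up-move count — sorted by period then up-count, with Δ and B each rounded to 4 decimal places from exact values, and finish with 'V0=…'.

(0,0): Delta=-0.0099 Bond=2.0524
V0=0.0916

Under the risk-neutral measure, an up-move has probability p* = (R−d)/(u−d) = 0.9020 and values discount at R = 1.07.
Terminal payoffs: V(1,0)=1.0000, V(1,1)=0.0000
(0,0): S=199.0000. Δ = (V_up−V_dn)/(S_up−S_dn) = (0.0000−1.0000)/(222.8800−121.3900) = -0.0099. V = [p*·0.0000 + (1−p*)·1.0000]/1.07 = 0.0916. B = V − Δ·S = 2.0524.
Self-financing check: at every node Δ·S+B equals the discounted successor values.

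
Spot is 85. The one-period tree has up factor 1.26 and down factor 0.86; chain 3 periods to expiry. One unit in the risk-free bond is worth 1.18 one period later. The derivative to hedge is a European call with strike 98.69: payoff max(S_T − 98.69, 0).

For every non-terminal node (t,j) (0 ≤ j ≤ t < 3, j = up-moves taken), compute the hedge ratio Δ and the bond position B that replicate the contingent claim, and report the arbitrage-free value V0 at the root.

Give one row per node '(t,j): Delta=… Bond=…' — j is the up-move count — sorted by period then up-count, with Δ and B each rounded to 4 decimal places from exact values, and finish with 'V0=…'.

The replicating-portfolio and risk-neutral prices coincide; use p* = (1.18−0.86)/(1.26−0.86) = 0.8000 for the latter.
Payoff layer (t=3): V(3,0)=0.0000, V(3,1)=0.0000, V(3,2)=17.3636, V(3,3)=71.3420
  t=2,j=0: stock 62.8660 → up 79.2112 (V=0.0000), down 54.0648 (V=0.0000). Price 0.0000; hedge Δ=0.0000, bond B=0.0000.
  t=2,j=1: stock 92.1060 → up 116.0536 (V=17.3636), down 79.2112 (V=0.0000). Price 11.7719; hedge Δ=0.4713, bond B=-31.6370.
  t=2,j=2: stock 134.9460 → up 170.0320 (V=71.3420), down 116.0536 (V=17.3636). Price 51.3104; hedge Δ=1.0000, bond B=-83.6356.
  t=1,j=0: stock 73.1000 → up 92.1060 (V=11.7719), down 62.8660 (V=0.0000). Price 7.9810; hedge Δ=0.4026, bond B=-21.4488.
  t=1,j=1: stock 107.1000 → up 134.9460 (V=51.3104), down 92.1060 (V=11.7719). Price 36.7820; hedge Δ=0.9229, bond B=-62.0643.
  t=0,j=0: stock 85.0000 → up 107.1000 (V=36.7820), down 73.1000 (V=7.9810). Price 26.2896; hedge Δ=0.8471, bond B=-45.7129.
Each (Δ,B) replicates both successor values, so the strategy is self-financing and V0 is arbitrage-free.

(0,0): Delta=0.8471 Bond=-45.7129
(1,0): Delta=0.4026 Bond=-21.4488
(1,1): Delta=0.9229 Bond=-62.0643
(2,0): Delta=0.0000 Bond=0.0000
(2,1): Delta=0.4713 Bond=-31.6370
(2,2): Delta=1.0000 Bond=-83.6356
V0=26.2896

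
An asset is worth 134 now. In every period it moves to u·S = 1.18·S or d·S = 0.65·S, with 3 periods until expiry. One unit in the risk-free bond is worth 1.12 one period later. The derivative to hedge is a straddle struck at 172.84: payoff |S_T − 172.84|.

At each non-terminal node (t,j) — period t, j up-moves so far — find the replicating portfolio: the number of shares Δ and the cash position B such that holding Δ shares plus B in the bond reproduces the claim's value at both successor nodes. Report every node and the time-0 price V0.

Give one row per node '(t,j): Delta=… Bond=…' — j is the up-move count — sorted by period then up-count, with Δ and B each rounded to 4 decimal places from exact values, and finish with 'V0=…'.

(0,0): Delta=-0.1645 Bond=58.0471
(1,0): Delta=-1.0000 Bond=137.7870
(1,1): Delta=-0.1057 Bond=55.7224
(2,0): Delta=-1.0000 Bond=154.3214
(2,1): Delta=-1.0000 Bond=154.3214
(2,2): Delta=-0.0428 Bond=50.6756
V0=36.0075

Risk-neutral probability p* = (R−d)/(u−d) = (1.12−0.65)/(1.18−0.65) = 0.8868.
Terminal values V(3,·): V(3,0)=136.0403, V(3,1)=106.0343, V(3,2)=51.5620, V(3,3)=47.3263
Node (2,0) S=56.6150: V=(p*·106.0343+(1−p*)·136.0403)/1.12=97.7064; Δ=(106.0343−136.0403)/(66.8057−36.7998)=-1.0000; B=V−Δ·S=154.3214
Node (2,1) S=102.7780: V=(p*·51.5620+(1−p*)·106.0343)/1.12=51.5434; Δ=(51.5620−106.0343)/(121.2780−66.8057)=-1.0000; B=V−Δ·S=154.3214
Node (2,2) S=186.5816: V=(p*·47.3263+(1−p*)·51.5620)/1.12=42.6837; Δ=(47.3263−51.5620)/(220.1663−121.2780)=-0.0428; B=V−Δ·S=50.6756
Node (1,0) S=87.1000: V=(p*·51.5434+(1−p*)·97.7064)/1.12=50.6870; Δ=(51.5434−97.7064)/(102.7780−56.6150)=-1.0000; B=V−Δ·S=137.7870
Node (1,1) S=158.1200: V=(p*·42.6837+(1−p*)·51.5434)/1.12=39.0060; Δ=(42.6837−51.5434)/(186.5816−102.7780)=-0.1057; B=V−Δ·S=55.7224
Node (0,0) S=134.0000: V=(p*·39.0060+(1−p*)·50.6870)/1.12=36.0075; Δ=(39.0060−50.6870)/(158.1200−87.1000)=-0.1645; B=V−Δ·S=58.0471
Root portfolio cost Δ·134+B reproduces V0=36.0075.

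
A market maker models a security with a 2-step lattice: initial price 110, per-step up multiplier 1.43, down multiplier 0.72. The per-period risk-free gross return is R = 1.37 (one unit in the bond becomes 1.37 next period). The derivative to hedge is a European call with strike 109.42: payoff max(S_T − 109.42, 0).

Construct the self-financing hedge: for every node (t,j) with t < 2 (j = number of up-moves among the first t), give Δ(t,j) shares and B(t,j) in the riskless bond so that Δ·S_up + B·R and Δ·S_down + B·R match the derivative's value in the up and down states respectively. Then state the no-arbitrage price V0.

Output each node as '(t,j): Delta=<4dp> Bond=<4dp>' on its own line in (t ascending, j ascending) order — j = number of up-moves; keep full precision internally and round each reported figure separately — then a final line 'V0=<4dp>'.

(0,0): Delta=0.9586 Bond=-53.5468
(1,0): Delta=0.0682 Bond=-2.8394
(1,1): Delta=1.0000 Bond=-79.8686
V0=51.9011

The replicating-portfolio and risk-neutral prices coincide; use p* = (1.37−0.72)/(1.43−0.72) = 0.9155 for the latter.
Terminal payoffs: V(2,0)=0.0000, V(2,1)=3.8360, V(2,2)=115.5190
(1,0): S=79.2000. Δ = (V_up−V_dn)/(S_up−S_dn) = (3.8360−0.0000)/(113.2560−57.0240) = 0.0682. V = [p*·3.8360 + (1−p*)·0.0000]/1.37 = 2.5634. B = V − Δ·S = -2.8394.
(1,1): S=157.3000. Δ = (V_up−V_dn)/(S_up−S_dn) = (115.5190−3.8360)/(224.9390−113.2560) = 1.0000. V = [p*·115.5190 + (1−p*)·3.8360]/1.37 = 77.4314. B = V − Δ·S = -79.8686.
(0,0): S=110.0000. Δ = (V_up−V_dn)/(S_up−S_dn) = (77.4314−2.5634)/(157.3000−79.2000) = 0.9586. V = [p*·77.4314 + (1−p*)·2.5634]/1.37 = 51.9011. B = V − Δ·S = -53.5468.
Each (Δ,B) replicates both successor values, so the strategy is self-financing and V0 is arbitrage-free.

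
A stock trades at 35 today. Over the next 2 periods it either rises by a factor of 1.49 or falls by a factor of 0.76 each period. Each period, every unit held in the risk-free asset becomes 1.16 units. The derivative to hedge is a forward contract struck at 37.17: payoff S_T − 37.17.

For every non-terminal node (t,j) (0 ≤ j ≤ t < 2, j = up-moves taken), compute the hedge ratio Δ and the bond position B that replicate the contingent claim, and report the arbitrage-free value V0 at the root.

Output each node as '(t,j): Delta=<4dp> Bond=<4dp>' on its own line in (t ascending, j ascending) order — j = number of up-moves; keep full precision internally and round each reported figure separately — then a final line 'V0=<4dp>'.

No-arbitrage ⇒ martingale measure with p* = (R−d)/(u−d) = 0.5479.
Terminal payoffs: V(2,0)=-16.9540, V(2,1)=2.4640, V(2,2)=40.5335
  t=1,j=0: stock 26.6000 → up 39.6340 (V=2.4640), down 20.2160 (V=-16.9540). Price -5.4431; hedge Δ=1.0000, bond B=-32.0431.
  t=1,j=1: stock 52.1500 → up 77.7035 (V=40.5335), down 39.6340 (V=2.4640). Price 20.1069; hedge Δ=1.0000, bond B=-32.0431.
  t=0,j=0: stock 35.0000 → up 52.1500 (V=20.1069), down 26.6000 (V=-5.4431). Price 7.3766; hedge Δ=1.0000, bond B=-27.6234.
The time-0 hedge costs 7.3766, which is the no-arbitrage price.

(0,0): Delta=1.0000 Bond=-27.6234
(1,0): Delta=1.0000 Bond=-32.0431
(1,1): Delta=1.0000 Bond=-32.0431
V0=7.3766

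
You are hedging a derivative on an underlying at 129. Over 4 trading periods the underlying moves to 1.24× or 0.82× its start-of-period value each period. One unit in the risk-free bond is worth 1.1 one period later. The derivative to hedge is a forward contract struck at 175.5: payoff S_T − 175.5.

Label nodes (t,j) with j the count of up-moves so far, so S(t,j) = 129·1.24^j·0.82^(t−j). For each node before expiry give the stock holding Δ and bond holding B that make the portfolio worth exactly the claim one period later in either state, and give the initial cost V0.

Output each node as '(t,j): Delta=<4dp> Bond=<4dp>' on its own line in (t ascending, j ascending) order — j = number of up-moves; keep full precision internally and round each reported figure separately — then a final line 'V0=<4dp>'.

(0,0): Delta=1.0000 Bond=-119.8689
(1,0): Delta=1.0000 Bond=-131.8557
(1,1): Delta=1.0000 Bond=-131.8557
(2,0): Delta=1.0000 Bond=-145.0413
(2,1): Delta=1.0000 Bond=-145.0413
(2,2): Delta=1.0000 Bond=-145.0413
(3,0): Delta=1.0000 Bond=-159.5455
(3,1): Delta=1.0000 Bond=-159.5455
(3,2): Delta=1.0000 Bond=-159.5455
(3,3): Delta=1.0000 Bond=-159.5455
V0=9.1311

The replicating-portfolio and risk-neutral prices coincide; use p* = (1.1−0.82)/(1.24−0.82) = 0.6667 for the latter.
At expiry t=4: V(4,0)=-117.1763, V(4,1)=-87.3032, V(4,2)=-42.1292, V(4,3)=26.1827, V(4,4)=129.4836
Node (3,0) S=71.1265: V=(p*·-87.3032+(1−p*)·-117.1763)/1.1=-88.4190; Δ=(-87.3032−-117.1763)/(88.1968−58.3237)=1.0000; B=V−Δ·S=-159.5455
Node (3,1) S=107.5571: V=(p*·-42.1292+(1−p*)·-87.3032)/1.1=-51.9884; Δ=(-42.1292−-87.3032)/(133.3708−88.1968)=1.0000; B=V−Δ·S=-159.5455
Node (3,2) S=162.6473: V=(p*·26.1827+(1−p*)·-42.1292)/1.1=3.1019; Δ=(26.1827−-42.1292)/(201.6827−133.3708)=1.0000; B=V−Δ·S=-159.5455
Node (3,3) S=245.9545: V=(p*·129.4836+(1−p*)·26.1827)/1.1=86.4090; Δ=(129.4836−26.1827)/(304.9836−201.6827)=1.0000; B=V−Δ·S=-159.5455
Node (2,0) S=86.7396: V=(p*·-51.9884+(1−p*)·-88.4190)/1.1=-58.3017; Δ=(-51.9884−-88.4190)/(107.5571−71.1265)=1.0000; B=V−Δ·S=-145.0413
Node (2,1) S=131.1672: V=(p*·3.1019+(1−p*)·-51.9884)/1.1=-13.8741; Δ=(3.1019−-51.9884)/(162.6473−107.5571)=1.0000; B=V−Δ·S=-145.0413
Node (2,2) S=198.3504: V=(p*·86.4090+(1−p*)·3.1019)/1.1=53.3091; Δ=(86.4090−3.1019)/(245.9545−162.6473)=1.0000; B=V−Δ·S=-145.0413
Node (1,0) S=105.7800: V=(p*·-13.8741+(1−p*)·-58.3017)/1.1=-26.0757; Δ=(-13.8741−-58.3017)/(131.1672−86.7396)=1.0000; B=V−Δ·S=-131.8557
Node (1,1) S=159.9600: V=(p*·53.3091+(1−p*)·-13.8741)/1.1=28.1043; Δ=(53.3091−-13.8741)/(198.3504−131.1672)=1.0000; B=V−Δ·S=-131.8557
Node (0,0) S=129.0000: V=(p*·28.1043+(1−p*)·-26.0757)/1.1=9.1311; Δ=(28.1043−-26.0757)/(159.9600−105.7800)=1.0000; B=V−Δ·S=-119.8689
The time-0 hedge costs 9.1311, which is the no-arbitrage price.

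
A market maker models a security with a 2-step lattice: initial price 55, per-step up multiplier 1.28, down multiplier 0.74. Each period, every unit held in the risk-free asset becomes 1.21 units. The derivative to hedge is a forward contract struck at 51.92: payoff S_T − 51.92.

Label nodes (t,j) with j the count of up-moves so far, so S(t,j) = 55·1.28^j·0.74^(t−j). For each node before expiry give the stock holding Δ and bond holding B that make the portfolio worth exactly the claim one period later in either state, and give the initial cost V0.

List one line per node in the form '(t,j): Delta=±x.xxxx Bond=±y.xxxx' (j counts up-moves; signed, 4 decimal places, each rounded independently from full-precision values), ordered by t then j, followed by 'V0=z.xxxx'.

No-arbitrage ⇒ martingale measure with p* = (R−d)/(u−d) = 0.8704.
Terminal values V(2,·): V(2,0)=-21.8020, V(2,1)=0.1760, V(2,2)=38.1920
Node (1,0) S=40.7000: V=(p*·0.1760+(1−p*)·-21.8020)/1.21=-2.2091; Δ=(0.1760−-21.8020)/(52.0960−30.1180)=1.0000; B=V−Δ·S=-42.9091
Node (1,1) S=70.4000: V=(p*·38.1920+(1−p*)·0.1760)/1.21=27.4909; Δ=(38.1920−0.1760)/(90.1120−52.0960)=1.0000; B=V−Δ·S=-42.9091
Node (0,0) S=55.0000: V=(p*·27.4909+(1−p*)·-2.2091)/1.21=19.5379; Δ=(27.4909−-2.2091)/(70.4000−40.7000)=1.0000; B=V−Δ·S=-35.4621
Self-financing check: at every node Δ·S+B equals the discounted successor values.

(0,0): Delta=1.0000 Bond=-35.4621
(1,0): Delta=1.0000 Bond=-42.9091
(1,1): Delta=1.0000 Bond=-42.9091
V0=19.5379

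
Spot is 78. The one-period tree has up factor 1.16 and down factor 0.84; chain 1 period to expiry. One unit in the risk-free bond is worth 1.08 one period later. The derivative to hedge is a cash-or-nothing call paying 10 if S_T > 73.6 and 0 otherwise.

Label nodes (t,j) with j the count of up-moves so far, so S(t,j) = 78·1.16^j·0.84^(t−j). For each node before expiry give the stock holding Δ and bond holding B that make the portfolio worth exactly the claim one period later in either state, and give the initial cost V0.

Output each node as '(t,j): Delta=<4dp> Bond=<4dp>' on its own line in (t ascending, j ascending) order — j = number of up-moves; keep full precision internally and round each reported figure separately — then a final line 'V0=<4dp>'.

(0,0): Delta=0.4006 Bond=-24.3056
V0=6.9444

The replicating-portfolio and risk-neutral prices coincide; use p* = (1.08−0.84)/(1.16−0.84) = 0.7500 for the latter.
Payoff layer (t=1): V(1,0)=0.0000, V(1,1)=10.0000
(0,0): S=78.0000. Δ = (V_up−V_dn)/(S_up−S_dn) = (10.0000−0.0000)/(90.4800−65.5200) = 0.4006. V = [p*·10.0000 + (1−p*)·0.0000]/1.08 = 6.9444. B = V − Δ·S = -24.3056.
Root portfolio cost Δ·78+B reproduces V0=6.9444.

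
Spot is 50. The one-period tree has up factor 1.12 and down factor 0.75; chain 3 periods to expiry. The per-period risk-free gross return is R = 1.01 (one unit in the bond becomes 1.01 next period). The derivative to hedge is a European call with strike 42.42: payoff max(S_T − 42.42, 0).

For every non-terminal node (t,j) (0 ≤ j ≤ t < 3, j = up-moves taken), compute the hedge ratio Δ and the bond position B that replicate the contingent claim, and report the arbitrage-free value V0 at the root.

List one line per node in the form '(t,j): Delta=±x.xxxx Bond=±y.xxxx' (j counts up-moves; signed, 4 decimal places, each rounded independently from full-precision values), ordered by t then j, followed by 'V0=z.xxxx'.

(0,0): Delta=0.7095 Bond=-24.1284
(1,0): Delta=0.2317 Bond=-6.4510
(1,1): Delta=0.8449 Bond=-31.9506
(2,0): Delta=0.0000 Bond=0.0000
(2,1): Delta=0.2973 Bond=-9.2721
(2,2): Delta=1.0000 Bond=-42.0000
V0=11.3463

Since d<R<u, set p* = (R−d)/(u−d) = 0.7027; price each node as the discounted p*-expectation of its children.
At expiry t=3: V(3,0)=0.0000, V(3,1)=0.0000, V(3,2)=4.6200, V(3,3)=27.8264
(2,0): S=28.1250. Δ = (V_up−V_dn)/(S_up−S_dn) = (0.0000−0.0000)/(31.5000−21.0938) = 0.0000. V = [p*·0.0000 + (1−p*)·0.0000]/1.01 = 0.0000. B = V − Δ·S = 0.0000.
(2,1): S=42.0000. Δ = (V_up−V_dn)/(S_up−S_dn) = (4.6200−0.0000)/(47.0400−31.5000) = 0.2973. V = [p*·4.6200 + (1−p*)·0.0000]/1.01 = 3.2143. B = V − Δ·S = -9.2721.
(2,2): S=62.7200. Δ = (V_up−V_dn)/(S_up−S_dn) = (27.8264−4.6200)/(70.2464−47.0400) = 1.0000. V = [p*·27.8264 + (1−p*)·4.6200]/1.01 = 20.7200. B = V − Δ·S = -42.0000.
(1,0): S=37.5000. Δ = (V_up−V_dn)/(S_up−S_dn) = (3.2143−0.0000)/(42.0000−28.1250) = 0.2317. V = [p*·3.2143 + (1−p*)·0.0000]/1.01 = 2.2364. B = V − Δ·S = -6.4510.
(1,1): S=56.0000. Δ = (V_up−V_dn)/(S_up−S_dn) = (20.7200−3.2143)/(62.7200−42.0000) = 0.8449. V = [p*·20.7200 + (1−p*)·3.2143]/1.01 = 15.3620. B = V − Δ·S = -31.9506.
(0,0): S=50.0000. Δ = (V_up−V_dn)/(S_up−S_dn) = (15.3620−2.2364)/(56.0000−37.5000) = 0.7095. V = [p*·15.3620 + (1−p*)·2.2364]/1.01 = 11.3463. B = V − Δ·S = -24.1284.
Check: Δ(0,0)·S0 + B(0,0) = 11.3463 = V0.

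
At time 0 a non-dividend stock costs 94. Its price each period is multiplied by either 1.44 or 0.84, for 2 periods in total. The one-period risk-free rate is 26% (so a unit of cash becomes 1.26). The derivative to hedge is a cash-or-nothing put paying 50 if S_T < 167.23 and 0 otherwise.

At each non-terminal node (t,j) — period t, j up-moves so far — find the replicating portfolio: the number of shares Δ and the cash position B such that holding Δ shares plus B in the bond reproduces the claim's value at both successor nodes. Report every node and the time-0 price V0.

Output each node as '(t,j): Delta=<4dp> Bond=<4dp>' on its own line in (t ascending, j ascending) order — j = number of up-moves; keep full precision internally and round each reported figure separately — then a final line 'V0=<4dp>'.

Risk-neutral probability p* = (R−d)/(u−d) = (1.26−0.84)/(1.44−0.84) = 0.7000.
Terminal payoffs: V(2,0)=50.0000, V(2,1)=50.0000, V(2,2)=0.0000
(1,0): S=78.9600. Δ = (V_up−V_dn)/(S_up−S_dn) = (50.0000−50.0000)/(113.7024−66.3264) = 0.0000. V = [p*·50.0000 + (1−p*)·50.0000]/1.26 = 39.6825. B = V − Δ·S = 39.6825.
(1,1): S=135.3600. Δ = (V_up−V_dn)/(S_up−S_dn) = (0.0000−50.0000)/(194.9184−113.7024) = -0.6156. V = [p*·0.0000 + (1−p*)·50.0000]/1.26 = 11.9048. B = V − Δ·S = 95.2381.
(0,0): S=94.0000. Δ = (V_up−V_dn)/(S_up−S_dn) = (11.9048−39.6825)/(135.3600−78.9600) = -0.4925. V = [p*·11.9048 + (1−p*)·39.6825]/1.26 = 16.0620. B = V − Δ·S = 62.3583.
Root portfolio cost Δ·94+B reproduces V0=16.0620.

(0,0): Delta=-0.4925 Bond=62.3583
(1,0): Delta=0.0000 Bond=39.6825
(1,1): Delta=-0.6156 Bond=95.2381
V0=16.0620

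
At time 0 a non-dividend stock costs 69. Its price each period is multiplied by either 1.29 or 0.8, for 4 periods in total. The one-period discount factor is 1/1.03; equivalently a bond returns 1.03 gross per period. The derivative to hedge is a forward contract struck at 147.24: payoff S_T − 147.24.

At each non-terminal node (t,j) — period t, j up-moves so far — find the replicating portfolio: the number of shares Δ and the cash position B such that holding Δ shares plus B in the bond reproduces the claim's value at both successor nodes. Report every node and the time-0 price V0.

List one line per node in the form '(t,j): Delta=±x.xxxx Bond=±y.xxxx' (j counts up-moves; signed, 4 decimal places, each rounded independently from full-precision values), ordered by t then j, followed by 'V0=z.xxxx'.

(0,0): Delta=1.0000 Bond=-130.8208
(1,0): Delta=1.0000 Bond=-134.7455
(1,1): Delta=1.0000 Bond=-134.7455
(2,0): Delta=1.0000 Bond=-138.7878
(2,1): Delta=1.0000 Bond=-138.7878
(2,2): Delta=1.0000 Bond=-138.7878
(3,0): Delta=1.0000 Bond=-142.9515
(3,1): Delta=1.0000 Bond=-142.9515
(3,2): Delta=1.0000 Bond=-142.9515
(3,3): Delta=1.0000 Bond=-142.9515
V0=-61.8208

No-arbitrage ⇒ martingale measure with p* = (R−d)/(u−d) = 0.4694.
At expiry t=4: V(4,0)=-118.9776, V(4,1)=-101.6669, V(4,2)=-73.7533, V(4,3)=-28.7428, V(4,4)=43.8368
Node (3,0) S=35.3280: V=(p*·-101.6669+(1−p*)·-118.9776)/1.03=-107.6235; Δ=(-101.6669−-118.9776)/(45.5731−28.2624)=1.0000; B=V−Δ·S=-142.9515
Node (3,1) S=56.9664: V=(p*·-73.7533+(1−p*)·-101.6669)/1.03=-85.9851; Δ=(-73.7533−-101.6669)/(73.4867−45.5731)=1.0000; B=V−Δ·S=-142.9515
Node (3,2) S=91.8583: V=(p*·-28.7428+(1−p*)·-73.7533)/1.03=-51.0931; Δ=(-28.7428−-73.7533)/(118.4972−73.4867)=1.0000; B=V−Δ·S=-142.9515
Node (3,3) S=148.1215: V=(p*·43.8368+(1−p*)·-28.7428)/1.03=5.1701; Δ=(43.8368−-28.7428)/(191.0768−118.4972)=1.0000; B=V−Δ·S=-142.9515
Node (2,0) S=44.1600: V=(p*·-85.9851+(1−p*)·-107.6235)/1.03=-94.6278; Δ=(-85.9851−-107.6235)/(56.9664−35.3280)=1.0000; B=V−Δ·S=-138.7878
Node (2,1) S=71.2080: V=(p*·-51.0931+(1−p*)·-85.9851)/1.03=-67.5798; Δ=(-51.0931−-85.9851)/(91.8583−56.9664)=1.0000; B=V−Δ·S=-138.7878
Node (2,2) S=114.8229: V=(p*·5.1701+(1−p*)·-51.0931)/1.03=-23.9649; Δ=(5.1701−-51.0931)/(148.1215−91.8583)=1.0000; B=V−Δ·S=-138.7878
Node (1,0) S=55.2000: V=(p*·-67.5798+(1−p*)·-94.6278)/1.03=-79.5455; Δ=(-67.5798−-94.6278)/(71.2080−44.1600)=1.0000; B=V−Δ·S=-134.7455
Node (1,1) S=89.0100: V=(p*·-23.9649+(1−p*)·-67.5798)/1.03=-45.7355; Δ=(-23.9649−-67.5798)/(114.8229−71.2080)=1.0000; B=V−Δ·S=-134.7455
Node (0,0) S=69.0000: V=(p*·-45.7355+(1−p*)·-79.5455)/1.03=-61.8208; Δ=(-45.7355−-79.5455)/(89.0100−55.2000)=1.0000; B=V−Δ·S=-130.8208
Root portfolio cost Δ·69+B reproduces V0=-61.8208.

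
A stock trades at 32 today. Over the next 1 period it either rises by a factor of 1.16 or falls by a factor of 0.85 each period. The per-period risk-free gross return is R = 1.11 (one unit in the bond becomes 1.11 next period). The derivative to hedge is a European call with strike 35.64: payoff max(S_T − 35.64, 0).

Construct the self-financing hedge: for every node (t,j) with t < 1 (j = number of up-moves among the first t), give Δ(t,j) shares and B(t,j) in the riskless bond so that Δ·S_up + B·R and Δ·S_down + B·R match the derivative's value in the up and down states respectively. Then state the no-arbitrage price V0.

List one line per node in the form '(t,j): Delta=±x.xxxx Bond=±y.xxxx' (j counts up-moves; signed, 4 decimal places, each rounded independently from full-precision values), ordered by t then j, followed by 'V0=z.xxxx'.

Under the risk-neutral measure, an up-move has probability p* = (R−d)/(u−d) = 0.8387 and values discount at R = 1.11.
Terminal values V(1,·): V(1,0)=0.0000, V(1,1)=1.4800
(0,0): S=32.0000. Δ = (V_up−V_dn)/(S_up−S_dn) = (1.4800−0.0000)/(37.1200−27.2000) = 0.1492. V = [p*·1.4800 + (1−p*)·0.0000]/1.11 = 1.1183. B = V − Δ·S = -3.6559.
Check: Δ(0,0)·S0 + B(0,0) = 1.1183 = V0.

(0,0): Delta=0.1492 Bond=-3.6559
V0=1.1183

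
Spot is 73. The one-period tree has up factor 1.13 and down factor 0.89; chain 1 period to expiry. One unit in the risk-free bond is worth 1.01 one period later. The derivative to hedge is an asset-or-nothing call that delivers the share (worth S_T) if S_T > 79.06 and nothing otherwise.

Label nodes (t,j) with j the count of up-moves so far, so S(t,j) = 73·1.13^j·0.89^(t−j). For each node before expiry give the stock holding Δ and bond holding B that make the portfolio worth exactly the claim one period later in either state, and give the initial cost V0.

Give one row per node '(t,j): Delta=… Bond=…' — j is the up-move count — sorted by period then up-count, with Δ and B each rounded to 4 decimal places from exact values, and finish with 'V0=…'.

(0,0): Delta=4.7083 Bond=-302.8717
V0=40.8366

Risk-neutral probability p* = (R−d)/(u−d) = (1.01−0.89)/(1.13−0.89) = 0.5000.
Terminal payoffs: V(1,0)=0.0000, V(1,1)=82.4900
(0,0): S=73.0000. Δ = (V_up−V_dn)/(S_up−S_dn) = (82.4900−0.0000)/(82.4900−64.9700) = 4.7083. V = [p*·82.4900 + (1−p*)·0.0000]/1.01 = 40.8366. B = V − Δ·S = -302.8717.
Check: Δ(0,0)·S0 + B(0,0) = 40.8366 = V0.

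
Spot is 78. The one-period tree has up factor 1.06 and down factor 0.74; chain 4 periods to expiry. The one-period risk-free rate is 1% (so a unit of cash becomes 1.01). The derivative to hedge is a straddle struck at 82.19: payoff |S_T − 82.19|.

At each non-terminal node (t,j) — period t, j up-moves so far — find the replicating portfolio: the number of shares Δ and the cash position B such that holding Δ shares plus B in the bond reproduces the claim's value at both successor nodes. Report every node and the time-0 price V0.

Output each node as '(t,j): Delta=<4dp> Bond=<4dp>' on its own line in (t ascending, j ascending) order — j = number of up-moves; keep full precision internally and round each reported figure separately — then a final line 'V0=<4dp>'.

(0,0): Delta=-0.2393 Bond=35.5112
(1,0): Delta=-1.0000 Bond=79.7728
(1,1): Delta=-0.1410 Bond=27.7355
(2,0): Delta=-1.0000 Bond=80.5705
(2,1): Delta=-1.0000 Bond=80.5705
(2,2): Delta=-0.0299 Bond=18.2799
(3,0): Delta=-1.0000 Bond=81.3762
(3,1): Delta=-1.0000 Bond=81.3762
(3,2): Delta=-1.0000 Bond=81.3762
(3,3): Delta=0.0955 Bond=6.8121
V0=16.8443

Under the risk-neutral measure, an up-move has probability p* = (R−d)/(u−d) = 0.8437 and values discount at R = 1.01.
Terminal values V(4,·): V(4,0)=58.8005, V(4,1)=48.6861, V(4,2)=34.1979, V(4,3)=13.4446, V(4,4)=16.2832
(3,0): S=31.6075. Δ = (V_up−V_dn)/(S_up−S_dn) = (48.6861−58.8005)/(33.5039−23.3895) = -1.0000. V = [p*·48.6861 + (1−p*)·58.8005]/1.01 = 49.7688. B = V − Δ·S = 81.3762.
(3,1): S=45.2756. Δ = (V_up−V_dn)/(S_up−S_dn) = (34.1979−48.6861)/(47.9921−33.5039) = -1.0000. V = [p*·34.1979 + (1−p*)·48.6861]/1.01 = 36.1007. B = V − Δ·S = 81.3762.
(3,2): S=64.8542. Δ = (V_up−V_dn)/(S_up−S_dn) = (13.4446−34.1979)/(68.7454−47.9921) = -1.0000. V = [p*·13.4446 + (1−p*)·34.1979]/1.01 = 16.5220. B = V − Δ·S = 81.3762.
(3,3): S=92.8992. Δ = (V_up−V_dn)/(S_up−S_dn) = (16.2832−13.4446)/(98.4732−68.7454) = 0.0955. V = [p*·16.2832 + (1−p*)·13.4446]/1.01 = 15.6828. B = V − Δ·S = 6.8121.
(2,0): S=42.7128. Δ = (V_up−V_dn)/(S_up−S_dn) = (36.1007−49.7688)/(45.2756−31.6075) = -1.0000. V = [p*·36.1007 + (1−p*)·49.7688]/1.01 = 37.8577. B = V − Δ·S = 80.5705.
(2,1): S=61.1832. Δ = (V_up−V_dn)/(S_up−S_dn) = (16.5220−36.1007)/(64.8542−45.2756) = -1.0000. V = [p*·16.5220 + (1−p*)·36.1007]/1.01 = 19.3873. B = V − Δ·S = 80.5705.
(2,2): S=87.6408. Δ = (V_up−V_dn)/(S_up−S_dn) = (15.6828−16.5220)/(92.8992−64.8542) = -0.0299. V = [p*·15.6828 + (1−p*)·16.5220]/1.01 = 15.6574. B = V − Δ·S = 18.2799.
(1,0): S=57.7200. Δ = (V_up−V_dn)/(S_up−S_dn) = (19.3873−37.8577)/(61.1832−42.7128) = -1.0000. V = [p*·19.3873 + (1−p*)·37.8577]/1.01 = 22.0528. B = V − Δ·S = 79.7728.
(1,1): S=82.6800. Δ = (V_up−V_dn)/(S_up−S_dn) = (15.6574−19.3873)/(87.6408−61.1832) = -0.1410. V = [p*·15.6574 + (1−p*)·19.3873]/1.01 = 16.0794. B = V − Δ·S = 27.7355.
(0,0): S=78.0000. Δ = (V_up−V_dn)/(S_up−S_dn) = (16.0794−22.0528)/(82.6800−57.7200) = -0.2393. V = [p*·16.0794 + (1−p*)·22.0528]/1.01 = 16.8443. B = V − Δ·S = 35.5112.
Root portfolio cost Δ·78+B reproduces V0=16.8443.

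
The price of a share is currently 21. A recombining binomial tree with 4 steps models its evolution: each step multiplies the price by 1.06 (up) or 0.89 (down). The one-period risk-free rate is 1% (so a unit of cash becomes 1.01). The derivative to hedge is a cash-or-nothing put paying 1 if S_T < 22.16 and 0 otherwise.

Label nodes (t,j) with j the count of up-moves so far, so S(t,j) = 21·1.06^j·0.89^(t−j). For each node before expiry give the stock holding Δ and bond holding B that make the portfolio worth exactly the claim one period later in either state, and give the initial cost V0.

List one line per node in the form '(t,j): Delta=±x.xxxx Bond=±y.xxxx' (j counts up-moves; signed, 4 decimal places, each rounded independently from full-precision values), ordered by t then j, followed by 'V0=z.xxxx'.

(0,0): Delta=-0.1195 Bond=2.8349
(1,0): Delta=-0.1537 Bond=3.5025
(1,1): Delta=-0.1076 Bond=2.5969
(2,0): Delta=0.0000 Bond=0.9803
(2,1): Delta=-0.2075 Bond=4.6030
(2,2): Delta=-0.0726 Bond=1.7978
(3,0): Delta=0.0000 Bond=0.9901
(3,1): Delta=0.0000 Bond=0.9901
(3,2): Delta=-0.2801 Bond=6.1736
(3,3): Delta=0.0000 Bond=0.0000
V0=0.3248

Risk-neutral probability p* = (R−d)/(u−d) = (1.01−0.89)/(1.06−0.89) = 0.7059.
Payoff layer (t=4): V(4,0)=1.0000, V(4,1)=1.0000, V(4,2)=1.0000, V(4,3)=0.0000, V(4,4)=0.0000
  t=3,j=0: stock 14.8043 → up 15.6926 (V=1.0000), down 13.1759 (V=1.0000). Price 0.9901; hedge Δ=0.0000, bond B=0.9901.
  t=3,j=1: stock 17.6321 → up 18.6901 (V=1.0000), down 15.6926 (V=1.0000). Price 0.9901; hedge Δ=0.0000, bond B=0.9901.
  t=3,j=2: stock 21.0001 → up 22.2601 (V=0.0000), down 18.6901 (V=1.0000). Price 0.2912; hedge Δ=-0.2801, bond B=6.1736.
  t=3,j=3: stock 25.0113 → up 26.5120 (V=0.0000), down 22.2601 (V=0.0000). Price 0.0000; hedge Δ=0.0000, bond B=0.0000.
  t=2,j=0: stock 16.6341 → up 17.6321 (V=0.9901), down 14.8043 (V=0.9901). Price 0.9803; hedge Δ=0.0000, bond B=0.9803.
  t=2,j=1: stock 19.8114 → up 21.0001 (V=0.2912), down 17.6321 (V=0.9901). Price 0.4918; hedge Δ=-0.2075, bond B=4.6030.
  t=2,j=2: stock 23.5956 → up 25.0113 (V=0.0000), down 21.0001 (V=0.2912). Price 0.0848; hedge Δ=-0.0726, bond B=1.7978.
  t=1,j=0: stock 18.6900 → up 19.8114 (V=0.4918), down 16.6341 (V=0.9803). Price 0.6292; hedge Δ=-0.1537, bond B=3.5025.
  t=1,j=1: stock 22.2600 → up 23.5956 (V=0.0848), down 19.8114 (V=0.4918). Price 0.2025; hedge Δ=-0.1076, bond B=2.5969.
  t=0,j=0: stock 21.0000 → up 22.2600 (V=0.2025), down 18.6900 (V=0.6292). Price 0.3248; hedge Δ=-0.1195, bond B=2.8349.
Each (Δ,B) replicates both successor values, so the strategy is self-financing and V0 is arbitrage-free.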